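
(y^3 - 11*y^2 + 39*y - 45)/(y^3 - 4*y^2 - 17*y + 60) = (y - 3)/(y + 4)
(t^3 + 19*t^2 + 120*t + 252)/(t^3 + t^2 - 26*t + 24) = (t^2 + 13*t + 42)/(t^2 - 5*t + 4)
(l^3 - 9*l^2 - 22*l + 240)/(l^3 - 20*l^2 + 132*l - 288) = (l + 5)/(l - 6)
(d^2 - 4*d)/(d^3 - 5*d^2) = (d - 4)/(d*(d - 5))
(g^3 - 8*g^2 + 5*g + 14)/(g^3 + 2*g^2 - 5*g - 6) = (g - 7)/(g + 3)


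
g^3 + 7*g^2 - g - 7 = (g - 1)*(g + 1)*(g + 7)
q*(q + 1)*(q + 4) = q^3 + 5*q^2 + 4*q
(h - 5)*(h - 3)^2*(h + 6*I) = h^4 - 11*h^3 + 6*I*h^3 + 39*h^2 - 66*I*h^2 - 45*h + 234*I*h - 270*I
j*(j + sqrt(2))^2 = j^3 + 2*sqrt(2)*j^2 + 2*j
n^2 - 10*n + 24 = (n - 6)*(n - 4)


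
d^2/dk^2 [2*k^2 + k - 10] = 4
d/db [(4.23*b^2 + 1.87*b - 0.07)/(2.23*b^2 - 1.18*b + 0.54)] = (-9.1615*b^2 + 4.8806*b + 0.9272)/(4.9729*b^4 - 5.2628*b^3 + 3.8008*b^2 - 1.2744*b + 0.2916)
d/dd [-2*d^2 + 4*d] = 4 - 4*d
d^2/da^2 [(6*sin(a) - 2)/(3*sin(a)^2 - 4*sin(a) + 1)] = -(2*sin(a) + 4)/(sin(a) - 1)^2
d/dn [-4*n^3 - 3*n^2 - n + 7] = -12*n^2 - 6*n - 1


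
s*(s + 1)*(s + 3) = s^3 + 4*s^2 + 3*s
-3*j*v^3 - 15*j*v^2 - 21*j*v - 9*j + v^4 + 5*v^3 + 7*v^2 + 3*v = (-3*j + v)*(v + 1)^2*(v + 3)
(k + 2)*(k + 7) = k^2 + 9*k + 14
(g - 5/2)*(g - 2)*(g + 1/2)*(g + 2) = g^4 - 2*g^3 - 21*g^2/4 + 8*g + 5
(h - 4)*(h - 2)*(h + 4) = h^3 - 2*h^2 - 16*h + 32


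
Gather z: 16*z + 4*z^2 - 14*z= 4*z^2 + 2*z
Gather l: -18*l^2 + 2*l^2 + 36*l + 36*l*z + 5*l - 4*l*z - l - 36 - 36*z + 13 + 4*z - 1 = -16*l^2 + l*(32*z + 40) - 32*z - 24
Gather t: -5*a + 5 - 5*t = -5*a - 5*t + 5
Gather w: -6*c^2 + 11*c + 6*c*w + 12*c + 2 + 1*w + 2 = -6*c^2 + 23*c + w*(6*c + 1) + 4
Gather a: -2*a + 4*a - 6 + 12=2*a + 6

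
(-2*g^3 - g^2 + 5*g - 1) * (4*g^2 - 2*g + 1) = -8*g^5 + 20*g^3 - 15*g^2 + 7*g - 1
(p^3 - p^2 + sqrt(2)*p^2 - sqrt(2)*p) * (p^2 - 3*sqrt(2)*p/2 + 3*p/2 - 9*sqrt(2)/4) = p^5 - sqrt(2)*p^4/2 + p^4/2 - 9*p^3/2 - sqrt(2)*p^3/4 - 3*p^2/2 + 3*sqrt(2)*p^2/4 + 9*p/2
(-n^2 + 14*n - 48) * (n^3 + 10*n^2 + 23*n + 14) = -n^5 + 4*n^4 + 69*n^3 - 172*n^2 - 908*n - 672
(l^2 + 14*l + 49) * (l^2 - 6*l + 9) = l^4 + 8*l^3 - 26*l^2 - 168*l + 441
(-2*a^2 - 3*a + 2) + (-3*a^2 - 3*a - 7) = -5*a^2 - 6*a - 5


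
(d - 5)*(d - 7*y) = d^2 - 7*d*y - 5*d + 35*y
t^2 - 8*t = t*(t - 8)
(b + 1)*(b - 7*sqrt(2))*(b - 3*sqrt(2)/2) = b^3 - 17*sqrt(2)*b^2/2 + b^2 - 17*sqrt(2)*b/2 + 21*b + 21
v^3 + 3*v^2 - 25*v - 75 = (v - 5)*(v + 3)*(v + 5)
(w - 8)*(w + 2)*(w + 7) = w^3 + w^2 - 58*w - 112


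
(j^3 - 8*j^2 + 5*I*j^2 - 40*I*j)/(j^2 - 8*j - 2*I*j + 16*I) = j*(j + 5*I)/(j - 2*I)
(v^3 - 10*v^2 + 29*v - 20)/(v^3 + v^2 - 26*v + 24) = (v - 5)/(v + 6)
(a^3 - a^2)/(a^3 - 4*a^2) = (a - 1)/(a - 4)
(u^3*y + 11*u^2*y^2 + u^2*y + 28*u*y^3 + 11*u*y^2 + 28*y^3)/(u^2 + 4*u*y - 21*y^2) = y*(-u^2 - 4*u*y - u - 4*y)/(-u + 3*y)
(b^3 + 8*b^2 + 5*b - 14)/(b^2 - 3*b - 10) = (b^2 + 6*b - 7)/(b - 5)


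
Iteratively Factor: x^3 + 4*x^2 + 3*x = (x + 1)*(x^2 + 3*x) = x*(x + 1)*(x + 3)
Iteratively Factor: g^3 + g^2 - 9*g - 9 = (g + 3)*(g^2 - 2*g - 3) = (g - 3)*(g + 3)*(g + 1)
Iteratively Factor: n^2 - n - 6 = (n - 3)*(n + 2)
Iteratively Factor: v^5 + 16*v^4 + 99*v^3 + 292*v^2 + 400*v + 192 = (v + 1)*(v^4 + 15*v^3 + 84*v^2 + 208*v + 192) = (v + 1)*(v + 4)*(v^3 + 11*v^2 + 40*v + 48) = (v + 1)*(v + 4)^2*(v^2 + 7*v + 12) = (v + 1)*(v + 3)*(v + 4)^2*(v + 4)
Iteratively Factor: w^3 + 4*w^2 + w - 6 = (w - 1)*(w^2 + 5*w + 6) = (w - 1)*(w + 2)*(w + 3)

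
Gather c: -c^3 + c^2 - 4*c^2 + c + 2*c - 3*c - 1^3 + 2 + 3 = -c^3 - 3*c^2 + 4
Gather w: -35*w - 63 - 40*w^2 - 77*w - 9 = -40*w^2 - 112*w - 72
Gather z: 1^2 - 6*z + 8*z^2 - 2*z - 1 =8*z^2 - 8*z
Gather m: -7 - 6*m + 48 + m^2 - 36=m^2 - 6*m + 5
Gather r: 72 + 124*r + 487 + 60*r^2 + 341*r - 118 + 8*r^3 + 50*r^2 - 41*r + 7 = 8*r^3 + 110*r^2 + 424*r + 448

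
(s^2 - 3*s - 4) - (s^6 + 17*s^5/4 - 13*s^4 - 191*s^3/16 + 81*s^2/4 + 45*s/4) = -s^6 - 17*s^5/4 + 13*s^4 + 191*s^3/16 - 77*s^2/4 - 57*s/4 - 4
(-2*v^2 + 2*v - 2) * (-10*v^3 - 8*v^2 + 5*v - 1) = 20*v^5 - 4*v^4 - 6*v^3 + 28*v^2 - 12*v + 2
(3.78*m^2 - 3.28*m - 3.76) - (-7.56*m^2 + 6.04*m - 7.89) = 11.34*m^2 - 9.32*m + 4.13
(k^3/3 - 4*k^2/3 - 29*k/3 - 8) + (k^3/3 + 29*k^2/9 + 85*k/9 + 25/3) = 2*k^3/3 + 17*k^2/9 - 2*k/9 + 1/3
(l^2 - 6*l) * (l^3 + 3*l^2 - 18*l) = l^5 - 3*l^4 - 36*l^3 + 108*l^2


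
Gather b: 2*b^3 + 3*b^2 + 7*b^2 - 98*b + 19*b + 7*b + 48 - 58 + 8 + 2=2*b^3 + 10*b^2 - 72*b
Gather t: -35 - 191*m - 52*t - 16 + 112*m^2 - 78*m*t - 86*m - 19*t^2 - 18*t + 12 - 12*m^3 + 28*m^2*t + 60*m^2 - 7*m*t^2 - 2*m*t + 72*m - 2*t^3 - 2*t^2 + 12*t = -12*m^3 + 172*m^2 - 205*m - 2*t^3 + t^2*(-7*m - 21) + t*(28*m^2 - 80*m - 58) - 39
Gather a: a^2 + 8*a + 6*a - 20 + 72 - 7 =a^2 + 14*a + 45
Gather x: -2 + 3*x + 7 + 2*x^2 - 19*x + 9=2*x^2 - 16*x + 14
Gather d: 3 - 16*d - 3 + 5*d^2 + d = 5*d^2 - 15*d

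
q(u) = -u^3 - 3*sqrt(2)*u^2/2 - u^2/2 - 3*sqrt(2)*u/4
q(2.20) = -25.67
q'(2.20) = -27.11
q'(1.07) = -10.10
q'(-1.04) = 1.15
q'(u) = -3*u^2 - 3*sqrt(2)*u - u - 3*sqrt(2)/4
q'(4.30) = -79.07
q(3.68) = -89.24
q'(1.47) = -15.25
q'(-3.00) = -12.33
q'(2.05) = -24.42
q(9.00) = -950.87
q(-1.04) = -0.61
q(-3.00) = 6.59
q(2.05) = -21.81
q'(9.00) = -291.24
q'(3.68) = -60.98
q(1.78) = -15.83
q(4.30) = -132.54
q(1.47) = -10.40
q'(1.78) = -19.90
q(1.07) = -5.36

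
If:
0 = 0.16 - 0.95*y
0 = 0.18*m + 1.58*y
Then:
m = -1.48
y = 0.17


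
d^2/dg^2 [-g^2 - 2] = -2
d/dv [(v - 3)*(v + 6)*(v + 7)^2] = 4*v^3 + 51*v^2 + 146*v - 105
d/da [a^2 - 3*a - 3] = 2*a - 3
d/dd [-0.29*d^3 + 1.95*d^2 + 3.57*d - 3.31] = -0.87*d^2 + 3.9*d + 3.57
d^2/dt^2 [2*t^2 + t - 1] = 4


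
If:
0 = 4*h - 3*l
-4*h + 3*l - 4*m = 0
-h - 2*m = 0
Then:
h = 0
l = 0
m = 0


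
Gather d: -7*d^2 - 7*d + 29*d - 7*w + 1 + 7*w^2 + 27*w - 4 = -7*d^2 + 22*d + 7*w^2 + 20*w - 3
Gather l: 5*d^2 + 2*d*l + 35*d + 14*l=5*d^2 + 35*d + l*(2*d + 14)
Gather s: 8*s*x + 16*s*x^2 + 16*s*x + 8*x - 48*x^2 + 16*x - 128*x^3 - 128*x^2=s*(16*x^2 + 24*x) - 128*x^3 - 176*x^2 + 24*x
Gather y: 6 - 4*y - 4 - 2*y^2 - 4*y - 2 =-2*y^2 - 8*y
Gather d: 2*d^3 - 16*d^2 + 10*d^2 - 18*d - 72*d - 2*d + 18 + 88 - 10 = 2*d^3 - 6*d^2 - 92*d + 96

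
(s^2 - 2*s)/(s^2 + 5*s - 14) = s/(s + 7)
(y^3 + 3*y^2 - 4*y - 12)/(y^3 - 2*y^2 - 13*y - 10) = (y^2 + y - 6)/(y^2 - 4*y - 5)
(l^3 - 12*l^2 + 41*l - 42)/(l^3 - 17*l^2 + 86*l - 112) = (l - 3)/(l - 8)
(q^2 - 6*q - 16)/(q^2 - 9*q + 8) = (q + 2)/(q - 1)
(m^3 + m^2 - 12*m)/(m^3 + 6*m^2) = (m^2 + m - 12)/(m*(m + 6))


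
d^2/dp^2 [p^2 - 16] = 2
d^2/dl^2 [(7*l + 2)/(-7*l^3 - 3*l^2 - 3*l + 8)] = 6*(-3*(7*l + 2)*(7*l^2 + 2*l + 1)^2 + (49*l^2 + 14*l + (7*l + 1)*(7*l + 2) + 7)*(7*l^3 + 3*l^2 + 3*l - 8))/(7*l^3 + 3*l^2 + 3*l - 8)^3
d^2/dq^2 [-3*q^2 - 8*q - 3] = -6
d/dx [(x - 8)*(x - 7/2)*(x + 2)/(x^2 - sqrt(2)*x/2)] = (4*x^4 - 4*sqrt(2)*x^3 - 20*x^2 + 19*sqrt(2)*x^2 - 448*x + 112*sqrt(2))/(2*x^2*(2*x^2 - 2*sqrt(2)*x + 1))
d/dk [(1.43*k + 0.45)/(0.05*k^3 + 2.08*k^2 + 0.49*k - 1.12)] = (0.0715*k^3 + 2.9744*k^2 + 0.7007*k - (1.43*k + 0.45)*(0.15*k^2 + 4.16*k + 0.49) - 1.6016)/(0.05*k^3 + 2.08*k^2 + 0.49*k - 1.12)^2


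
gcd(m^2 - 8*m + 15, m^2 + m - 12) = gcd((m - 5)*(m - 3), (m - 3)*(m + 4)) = m - 3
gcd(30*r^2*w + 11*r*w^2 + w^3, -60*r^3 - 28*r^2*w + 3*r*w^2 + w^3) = 6*r + w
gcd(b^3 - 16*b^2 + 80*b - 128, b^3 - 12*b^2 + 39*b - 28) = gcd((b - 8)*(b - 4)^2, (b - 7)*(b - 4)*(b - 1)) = b - 4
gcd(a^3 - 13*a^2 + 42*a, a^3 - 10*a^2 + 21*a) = a^2 - 7*a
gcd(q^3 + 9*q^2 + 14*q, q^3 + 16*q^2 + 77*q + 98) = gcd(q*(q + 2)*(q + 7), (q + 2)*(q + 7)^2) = q^2 + 9*q + 14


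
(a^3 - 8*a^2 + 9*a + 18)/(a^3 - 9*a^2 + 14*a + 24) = (a - 3)/(a - 4)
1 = 1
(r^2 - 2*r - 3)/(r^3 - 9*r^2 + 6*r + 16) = (r - 3)/(r^2 - 10*r + 16)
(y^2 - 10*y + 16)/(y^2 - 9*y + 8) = (y - 2)/(y - 1)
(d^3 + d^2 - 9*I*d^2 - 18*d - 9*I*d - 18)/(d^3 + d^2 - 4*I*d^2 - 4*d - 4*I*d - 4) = (d^2 - 9*I*d - 18)/(d^2 - 4*I*d - 4)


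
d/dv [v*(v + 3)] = 2*v + 3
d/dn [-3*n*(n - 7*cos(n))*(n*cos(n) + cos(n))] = -3*n*(n + 1)*(7*sin(n) + 1)*cos(n) + 3*n*(n - 7*cos(n))*(n*sin(n) - sqrt(2)*cos(n + pi/4)) - 3*(n + 1)*(n - 7*cos(n))*cos(n)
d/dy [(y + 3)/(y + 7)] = 4/(y + 7)^2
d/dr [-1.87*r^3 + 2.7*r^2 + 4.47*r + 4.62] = -5.61*r^2 + 5.4*r + 4.47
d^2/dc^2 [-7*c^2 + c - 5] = -14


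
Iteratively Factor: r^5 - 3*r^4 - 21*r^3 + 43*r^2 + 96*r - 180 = (r - 5)*(r^4 + 2*r^3 - 11*r^2 - 12*r + 36) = (r - 5)*(r + 3)*(r^3 - r^2 - 8*r + 12) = (r - 5)*(r - 2)*(r + 3)*(r^2 + r - 6) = (r - 5)*(r - 2)*(r + 3)^2*(r - 2)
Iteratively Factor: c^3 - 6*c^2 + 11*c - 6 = (c - 3)*(c^2 - 3*c + 2) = (c - 3)*(c - 1)*(c - 2)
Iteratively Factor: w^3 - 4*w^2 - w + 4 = (w - 4)*(w^2 - 1) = (w - 4)*(w + 1)*(w - 1)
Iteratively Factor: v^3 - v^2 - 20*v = (v)*(v^2 - v - 20) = v*(v - 5)*(v + 4)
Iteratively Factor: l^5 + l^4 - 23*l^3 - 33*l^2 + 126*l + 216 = (l - 4)*(l^4 + 5*l^3 - 3*l^2 - 45*l - 54) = (l - 4)*(l - 3)*(l^3 + 8*l^2 + 21*l + 18) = (l - 4)*(l - 3)*(l + 2)*(l^2 + 6*l + 9) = (l - 4)*(l - 3)*(l + 2)*(l + 3)*(l + 3)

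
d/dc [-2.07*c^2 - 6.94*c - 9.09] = -4.14*c - 6.94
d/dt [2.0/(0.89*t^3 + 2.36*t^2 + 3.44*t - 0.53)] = (-5.34*t^2 - 9.44*t - 6.88)/(0.89*t^3 + 2.36*t^2 + 3.44*t - 0.53)^2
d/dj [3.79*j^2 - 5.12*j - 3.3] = 7.58*j - 5.12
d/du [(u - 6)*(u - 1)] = 2*u - 7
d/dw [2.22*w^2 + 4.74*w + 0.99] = 4.44*w + 4.74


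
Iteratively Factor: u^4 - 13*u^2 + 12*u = (u)*(u^3 - 13*u + 12) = u*(u + 4)*(u^2 - 4*u + 3) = u*(u - 3)*(u + 4)*(u - 1)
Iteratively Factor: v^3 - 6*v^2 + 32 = (v - 4)*(v^2 - 2*v - 8) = (v - 4)*(v + 2)*(v - 4)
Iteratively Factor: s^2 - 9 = (s + 3)*(s - 3)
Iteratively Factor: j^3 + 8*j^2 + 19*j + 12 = (j + 1)*(j^2 + 7*j + 12) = (j + 1)*(j + 3)*(j + 4)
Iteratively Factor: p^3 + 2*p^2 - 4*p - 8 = (p - 2)*(p^2 + 4*p + 4) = (p - 2)*(p + 2)*(p + 2)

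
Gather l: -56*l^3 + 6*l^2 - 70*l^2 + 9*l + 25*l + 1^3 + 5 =-56*l^3 - 64*l^2 + 34*l + 6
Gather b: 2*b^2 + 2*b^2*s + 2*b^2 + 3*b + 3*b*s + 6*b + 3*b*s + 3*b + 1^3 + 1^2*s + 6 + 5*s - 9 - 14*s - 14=b^2*(2*s + 4) + b*(6*s + 12) - 8*s - 16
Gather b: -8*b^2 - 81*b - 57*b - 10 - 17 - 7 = -8*b^2 - 138*b - 34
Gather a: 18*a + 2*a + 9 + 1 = 20*a + 10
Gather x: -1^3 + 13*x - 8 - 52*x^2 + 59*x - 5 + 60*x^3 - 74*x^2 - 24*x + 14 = 60*x^3 - 126*x^2 + 48*x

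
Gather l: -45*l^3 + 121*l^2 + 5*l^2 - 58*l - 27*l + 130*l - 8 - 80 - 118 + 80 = -45*l^3 + 126*l^2 + 45*l - 126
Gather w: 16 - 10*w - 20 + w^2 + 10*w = w^2 - 4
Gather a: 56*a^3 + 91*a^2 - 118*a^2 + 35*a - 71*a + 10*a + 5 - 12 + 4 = 56*a^3 - 27*a^2 - 26*a - 3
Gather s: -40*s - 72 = -40*s - 72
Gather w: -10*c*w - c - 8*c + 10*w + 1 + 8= -9*c + w*(10 - 10*c) + 9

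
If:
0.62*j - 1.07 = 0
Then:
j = 1.73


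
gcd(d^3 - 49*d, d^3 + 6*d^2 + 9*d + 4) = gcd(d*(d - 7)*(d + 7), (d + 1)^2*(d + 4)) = 1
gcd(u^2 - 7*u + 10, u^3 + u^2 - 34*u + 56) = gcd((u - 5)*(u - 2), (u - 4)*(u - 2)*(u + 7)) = u - 2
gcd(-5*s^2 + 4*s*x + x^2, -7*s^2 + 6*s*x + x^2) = -s + x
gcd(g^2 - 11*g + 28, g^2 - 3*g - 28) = g - 7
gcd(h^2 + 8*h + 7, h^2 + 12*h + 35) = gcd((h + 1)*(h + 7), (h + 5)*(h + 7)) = h + 7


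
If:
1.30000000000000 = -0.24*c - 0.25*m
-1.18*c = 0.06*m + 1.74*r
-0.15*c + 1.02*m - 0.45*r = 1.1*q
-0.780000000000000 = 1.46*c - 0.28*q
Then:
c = -1.29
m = -3.97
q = -3.92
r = 1.01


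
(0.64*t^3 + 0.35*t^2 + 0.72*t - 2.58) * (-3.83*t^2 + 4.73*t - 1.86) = -2.4512*t^5 + 1.6867*t^4 - 2.2925*t^3 + 12.636*t^2 - 13.5426*t + 4.7988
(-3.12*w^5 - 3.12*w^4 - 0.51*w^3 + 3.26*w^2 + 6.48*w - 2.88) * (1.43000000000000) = -4.4616*w^5 - 4.4616*w^4 - 0.7293*w^3 + 4.6618*w^2 + 9.2664*w - 4.1184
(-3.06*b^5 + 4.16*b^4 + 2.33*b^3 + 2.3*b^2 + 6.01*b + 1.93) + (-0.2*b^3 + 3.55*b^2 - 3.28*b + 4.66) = -3.06*b^5 + 4.16*b^4 + 2.13*b^3 + 5.85*b^2 + 2.73*b + 6.59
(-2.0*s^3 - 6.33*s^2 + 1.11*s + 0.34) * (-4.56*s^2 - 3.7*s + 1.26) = 9.12*s^5 + 36.2648*s^4 + 15.8394*s^3 - 13.6332*s^2 + 0.1406*s + 0.4284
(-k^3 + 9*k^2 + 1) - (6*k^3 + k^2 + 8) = -7*k^3 + 8*k^2 - 7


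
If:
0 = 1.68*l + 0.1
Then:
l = -0.06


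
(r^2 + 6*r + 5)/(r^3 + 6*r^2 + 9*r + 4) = (r + 5)/(r^2 + 5*r + 4)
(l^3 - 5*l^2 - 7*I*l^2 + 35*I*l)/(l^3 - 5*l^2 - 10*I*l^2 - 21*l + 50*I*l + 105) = l/(l - 3*I)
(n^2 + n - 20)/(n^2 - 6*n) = (n^2 + n - 20)/(n*(n - 6))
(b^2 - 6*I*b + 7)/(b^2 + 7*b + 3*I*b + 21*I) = (b^2 - 6*I*b + 7)/(b^2 + b*(7 + 3*I) + 21*I)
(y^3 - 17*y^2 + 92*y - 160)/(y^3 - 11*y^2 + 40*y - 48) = (y^2 - 13*y + 40)/(y^2 - 7*y + 12)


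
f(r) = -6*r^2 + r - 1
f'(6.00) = -71.00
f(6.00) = -211.00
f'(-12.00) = 145.00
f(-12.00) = -877.00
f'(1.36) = -15.32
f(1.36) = -10.74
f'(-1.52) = 19.24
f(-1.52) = -16.38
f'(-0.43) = 6.16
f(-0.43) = -2.54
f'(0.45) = -4.40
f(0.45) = -1.76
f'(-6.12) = 74.44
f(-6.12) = -231.85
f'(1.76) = -20.12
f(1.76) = -17.83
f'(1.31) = -14.72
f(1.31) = -9.99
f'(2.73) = -31.76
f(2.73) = -42.99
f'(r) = 1 - 12*r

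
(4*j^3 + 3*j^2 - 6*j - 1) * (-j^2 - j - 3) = -4*j^5 - 7*j^4 - 9*j^3 - 2*j^2 + 19*j + 3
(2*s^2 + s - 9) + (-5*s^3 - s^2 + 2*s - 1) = -5*s^3 + s^2 + 3*s - 10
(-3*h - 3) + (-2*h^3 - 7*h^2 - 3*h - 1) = -2*h^3 - 7*h^2 - 6*h - 4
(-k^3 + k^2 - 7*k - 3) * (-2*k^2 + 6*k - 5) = 2*k^5 - 8*k^4 + 25*k^3 - 41*k^2 + 17*k + 15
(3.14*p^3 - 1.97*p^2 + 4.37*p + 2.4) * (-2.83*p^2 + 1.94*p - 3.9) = -8.8862*p^5 + 11.6667*p^4 - 28.4349*p^3 + 9.3688*p^2 - 12.387*p - 9.36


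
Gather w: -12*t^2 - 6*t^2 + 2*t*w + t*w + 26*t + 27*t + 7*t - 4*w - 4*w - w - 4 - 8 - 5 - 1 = -18*t^2 + 60*t + w*(3*t - 9) - 18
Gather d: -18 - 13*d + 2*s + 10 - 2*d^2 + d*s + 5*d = -2*d^2 + d*(s - 8) + 2*s - 8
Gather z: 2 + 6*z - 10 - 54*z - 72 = -48*z - 80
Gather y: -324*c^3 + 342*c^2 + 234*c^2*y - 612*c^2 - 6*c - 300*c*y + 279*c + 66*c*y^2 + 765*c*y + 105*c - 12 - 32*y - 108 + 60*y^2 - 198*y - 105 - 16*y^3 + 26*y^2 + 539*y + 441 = -324*c^3 - 270*c^2 + 378*c - 16*y^3 + y^2*(66*c + 86) + y*(234*c^2 + 465*c + 309) + 216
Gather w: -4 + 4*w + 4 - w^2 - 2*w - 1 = -w^2 + 2*w - 1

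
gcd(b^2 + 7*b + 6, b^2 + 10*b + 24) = b + 6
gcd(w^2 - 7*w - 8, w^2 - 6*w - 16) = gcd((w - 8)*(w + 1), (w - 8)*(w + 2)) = w - 8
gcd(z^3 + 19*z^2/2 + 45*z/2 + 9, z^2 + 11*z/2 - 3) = z + 6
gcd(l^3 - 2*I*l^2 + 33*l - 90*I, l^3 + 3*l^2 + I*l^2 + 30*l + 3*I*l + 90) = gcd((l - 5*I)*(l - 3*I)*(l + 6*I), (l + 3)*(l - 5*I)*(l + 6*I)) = l^2 + I*l + 30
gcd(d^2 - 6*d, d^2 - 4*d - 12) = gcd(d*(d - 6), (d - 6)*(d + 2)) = d - 6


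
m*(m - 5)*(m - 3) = m^3 - 8*m^2 + 15*m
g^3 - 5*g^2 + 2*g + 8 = (g - 4)*(g - 2)*(g + 1)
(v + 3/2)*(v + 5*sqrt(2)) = v^2 + 3*v/2 + 5*sqrt(2)*v + 15*sqrt(2)/2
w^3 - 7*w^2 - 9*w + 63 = (w - 7)*(w - 3)*(w + 3)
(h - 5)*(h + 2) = h^2 - 3*h - 10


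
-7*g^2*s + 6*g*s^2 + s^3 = s*(-g + s)*(7*g + s)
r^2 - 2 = (r - sqrt(2))*(r + sqrt(2))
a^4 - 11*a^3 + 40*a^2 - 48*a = a*(a - 4)^2*(a - 3)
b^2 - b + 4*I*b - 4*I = (b - 1)*(b + 4*I)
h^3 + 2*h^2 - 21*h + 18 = (h - 3)*(h - 1)*(h + 6)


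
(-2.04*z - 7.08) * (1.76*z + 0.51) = -3.5904*z^2 - 13.5012*z - 3.6108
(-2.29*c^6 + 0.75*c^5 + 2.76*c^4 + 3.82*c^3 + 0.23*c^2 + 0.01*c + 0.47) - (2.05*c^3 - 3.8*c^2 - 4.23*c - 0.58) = -2.29*c^6 + 0.75*c^5 + 2.76*c^4 + 1.77*c^3 + 4.03*c^2 + 4.24*c + 1.05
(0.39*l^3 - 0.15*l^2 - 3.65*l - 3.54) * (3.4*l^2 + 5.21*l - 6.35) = 1.326*l^5 + 1.5219*l^4 - 15.668*l^3 - 30.1*l^2 + 4.7341*l + 22.479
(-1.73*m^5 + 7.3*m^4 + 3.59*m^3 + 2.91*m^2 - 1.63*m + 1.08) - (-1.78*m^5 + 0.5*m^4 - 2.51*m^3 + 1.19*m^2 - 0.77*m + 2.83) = 0.05*m^5 + 6.8*m^4 + 6.1*m^3 + 1.72*m^2 - 0.86*m - 1.75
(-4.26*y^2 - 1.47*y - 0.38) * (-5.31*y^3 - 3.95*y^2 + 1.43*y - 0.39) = 22.6206*y^5 + 24.6327*y^4 + 1.7325*y^3 + 1.0603*y^2 + 0.0299*y + 0.1482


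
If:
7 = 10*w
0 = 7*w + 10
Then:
No Solution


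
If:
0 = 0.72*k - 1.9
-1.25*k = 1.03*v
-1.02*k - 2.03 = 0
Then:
No Solution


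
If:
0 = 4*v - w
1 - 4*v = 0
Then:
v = 1/4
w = 1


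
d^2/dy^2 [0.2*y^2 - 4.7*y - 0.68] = 0.400000000000000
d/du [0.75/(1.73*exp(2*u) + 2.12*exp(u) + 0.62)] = (-2.595*exp(u) - 1.59)*exp(u)/(1.73*exp(2*u) + 2.12*exp(u) + 0.62)^2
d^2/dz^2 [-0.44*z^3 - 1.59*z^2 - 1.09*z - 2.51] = -2.64*z - 3.18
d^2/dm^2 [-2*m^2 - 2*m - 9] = -4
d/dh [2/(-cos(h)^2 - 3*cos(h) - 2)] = -2*(2*cos(h) + 3)*sin(h)/(cos(h)^2 + 3*cos(h) + 2)^2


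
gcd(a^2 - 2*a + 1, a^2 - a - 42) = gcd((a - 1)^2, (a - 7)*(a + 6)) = 1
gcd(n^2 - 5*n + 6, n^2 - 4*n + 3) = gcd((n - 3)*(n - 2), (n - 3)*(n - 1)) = n - 3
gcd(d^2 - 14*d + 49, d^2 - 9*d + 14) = d - 7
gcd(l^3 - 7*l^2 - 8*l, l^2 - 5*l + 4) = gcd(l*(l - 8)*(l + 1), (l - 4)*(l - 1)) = 1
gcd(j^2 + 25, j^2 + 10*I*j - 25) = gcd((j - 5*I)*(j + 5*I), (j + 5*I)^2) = j + 5*I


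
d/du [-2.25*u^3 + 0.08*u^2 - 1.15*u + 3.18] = -6.75*u^2 + 0.16*u - 1.15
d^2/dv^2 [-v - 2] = 0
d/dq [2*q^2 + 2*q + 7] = 4*q + 2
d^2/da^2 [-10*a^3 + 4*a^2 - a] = 8 - 60*a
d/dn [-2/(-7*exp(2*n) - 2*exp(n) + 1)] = (-28*exp(n) - 4)*exp(n)/(7*exp(2*n) + 2*exp(n) - 1)^2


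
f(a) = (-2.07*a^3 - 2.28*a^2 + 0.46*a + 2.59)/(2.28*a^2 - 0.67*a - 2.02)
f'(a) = (0.67 - 4.56*a)*(-2.07*a^3 - 2.28*a^2 + 0.46*a + 2.59)/(2.28*a^2 - 0.67*a - 2.02)^2 + (-6.21*a^2 - 4.56*a + 0.46)/(2.28*a^2 - 0.67*a - 2.02)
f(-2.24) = 1.23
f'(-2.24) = -0.65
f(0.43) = -1.17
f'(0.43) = 0.61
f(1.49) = -4.22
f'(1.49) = 2.82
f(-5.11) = 3.56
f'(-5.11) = -0.87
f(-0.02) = -1.29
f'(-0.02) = 0.21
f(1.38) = -4.69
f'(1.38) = 6.24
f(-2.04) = 1.10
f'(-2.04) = -0.58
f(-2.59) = 1.47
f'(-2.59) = -0.74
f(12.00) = -12.25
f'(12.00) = -0.90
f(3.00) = -4.39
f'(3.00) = -0.73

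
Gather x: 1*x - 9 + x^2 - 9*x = x^2 - 8*x - 9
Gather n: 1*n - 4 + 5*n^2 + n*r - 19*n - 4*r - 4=5*n^2 + n*(r - 18) - 4*r - 8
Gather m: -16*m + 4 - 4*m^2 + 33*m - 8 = -4*m^2 + 17*m - 4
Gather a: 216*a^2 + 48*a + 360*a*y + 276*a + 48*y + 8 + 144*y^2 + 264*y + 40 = 216*a^2 + a*(360*y + 324) + 144*y^2 + 312*y + 48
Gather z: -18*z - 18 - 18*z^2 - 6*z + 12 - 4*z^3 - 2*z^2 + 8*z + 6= -4*z^3 - 20*z^2 - 16*z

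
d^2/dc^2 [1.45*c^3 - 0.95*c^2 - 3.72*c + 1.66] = 8.7*c - 1.9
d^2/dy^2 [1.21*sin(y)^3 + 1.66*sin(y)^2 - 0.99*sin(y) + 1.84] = 0.0824999999999996*sin(y) + 2.7225*sin(3*y) + 3.32*cos(2*y)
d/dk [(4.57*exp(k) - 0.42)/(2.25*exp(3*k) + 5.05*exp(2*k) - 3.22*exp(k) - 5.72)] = (-20.565*exp(3*k) - 20.2435*exp(2*k) + 4.242*exp(k) - 27.4928)*exp(k)/(5.0625*exp(6*k) + 22.725*exp(5*k) + 11.0125*exp(4*k) - 58.262*exp(3*k) - 47.4036*exp(2*k) + 36.8368*exp(k) + 32.7184)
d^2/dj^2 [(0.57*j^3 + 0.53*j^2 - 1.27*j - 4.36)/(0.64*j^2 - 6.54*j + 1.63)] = (3.5527136788005e-15*j^4 + 50.966728*j^3 - 50.490396*j^2 + 126.531078*j - 388.132242)/(0.262144*j^6 - 8.036352*j^5 + 84.124416*j^4 - 320.661432*j^3 + 214.254372*j^2 - 52.128378*j + 4.330747)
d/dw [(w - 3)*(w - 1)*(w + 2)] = 3*w^2 - 4*w - 5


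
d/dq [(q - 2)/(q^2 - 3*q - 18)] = (q^2 - 3*q - (q - 2)*(2*q - 3) - 18)/(-q^2 + 3*q + 18)^2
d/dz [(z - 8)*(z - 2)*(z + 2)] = 3*z^2 - 16*z - 4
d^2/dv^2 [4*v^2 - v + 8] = 8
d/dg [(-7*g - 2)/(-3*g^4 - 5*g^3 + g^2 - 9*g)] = (-63*g^4 - 94*g^3 - 23*g^2 + 4*g - 18)/(g^2*(9*g^6 + 30*g^5 + 19*g^4 + 44*g^3 + 91*g^2 - 18*g + 81))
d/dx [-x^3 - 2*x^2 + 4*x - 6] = -3*x^2 - 4*x + 4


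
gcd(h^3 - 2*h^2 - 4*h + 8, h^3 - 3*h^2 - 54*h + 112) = h - 2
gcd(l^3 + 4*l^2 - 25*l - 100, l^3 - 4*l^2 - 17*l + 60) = l^2 - l - 20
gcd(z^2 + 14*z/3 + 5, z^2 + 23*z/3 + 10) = z + 5/3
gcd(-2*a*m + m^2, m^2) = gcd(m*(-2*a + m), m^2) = m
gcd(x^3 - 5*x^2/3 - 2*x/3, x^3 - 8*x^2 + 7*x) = x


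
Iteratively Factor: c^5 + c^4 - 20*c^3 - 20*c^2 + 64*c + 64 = (c + 1)*(c^4 - 20*c^2 + 64) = (c - 4)*(c + 1)*(c^3 + 4*c^2 - 4*c - 16) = (c - 4)*(c + 1)*(c + 2)*(c^2 + 2*c - 8) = (c - 4)*(c - 2)*(c + 1)*(c + 2)*(c + 4)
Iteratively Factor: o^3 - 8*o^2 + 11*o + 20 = (o + 1)*(o^2 - 9*o + 20) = (o - 5)*(o + 1)*(o - 4)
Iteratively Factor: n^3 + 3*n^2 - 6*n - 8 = (n + 1)*(n^2 + 2*n - 8) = (n - 2)*(n + 1)*(n + 4)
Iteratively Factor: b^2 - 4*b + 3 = (b - 1)*(b - 3)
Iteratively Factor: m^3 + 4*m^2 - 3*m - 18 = (m + 3)*(m^2 + m - 6) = (m - 2)*(m + 3)*(m + 3)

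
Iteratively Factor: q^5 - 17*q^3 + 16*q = (q)*(q^4 - 17*q^2 + 16) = q*(q + 4)*(q^3 - 4*q^2 - q + 4) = q*(q - 4)*(q + 4)*(q^2 - 1) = q*(q - 4)*(q - 1)*(q + 4)*(q + 1)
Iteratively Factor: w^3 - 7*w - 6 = (w - 3)*(w^2 + 3*w + 2) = (w - 3)*(w + 2)*(w + 1)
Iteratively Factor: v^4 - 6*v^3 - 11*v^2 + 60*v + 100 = (v - 5)*(v^3 - v^2 - 16*v - 20) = (v - 5)^2*(v^2 + 4*v + 4) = (v - 5)^2*(v + 2)*(v + 2)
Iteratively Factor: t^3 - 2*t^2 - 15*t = (t + 3)*(t^2 - 5*t) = (t - 5)*(t + 3)*(t)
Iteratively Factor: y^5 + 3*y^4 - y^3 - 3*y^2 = (y)*(y^4 + 3*y^3 - y^2 - 3*y) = y*(y + 1)*(y^3 + 2*y^2 - 3*y) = y*(y - 1)*(y + 1)*(y^2 + 3*y) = y^2*(y - 1)*(y + 1)*(y + 3)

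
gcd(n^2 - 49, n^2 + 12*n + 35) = n + 7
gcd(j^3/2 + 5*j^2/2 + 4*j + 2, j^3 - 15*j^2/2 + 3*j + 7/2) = 1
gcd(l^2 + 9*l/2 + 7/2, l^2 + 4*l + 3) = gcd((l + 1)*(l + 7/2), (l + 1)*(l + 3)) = l + 1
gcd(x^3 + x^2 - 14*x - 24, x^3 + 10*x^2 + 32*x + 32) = x + 2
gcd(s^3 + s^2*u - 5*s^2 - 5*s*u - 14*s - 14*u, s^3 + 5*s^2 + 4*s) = 1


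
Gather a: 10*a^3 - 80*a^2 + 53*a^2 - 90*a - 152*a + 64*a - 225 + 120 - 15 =10*a^3 - 27*a^2 - 178*a - 120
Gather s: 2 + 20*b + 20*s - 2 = 20*b + 20*s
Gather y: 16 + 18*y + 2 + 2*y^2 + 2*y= 2*y^2 + 20*y + 18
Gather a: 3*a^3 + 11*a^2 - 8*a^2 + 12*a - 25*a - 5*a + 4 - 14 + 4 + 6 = 3*a^3 + 3*a^2 - 18*a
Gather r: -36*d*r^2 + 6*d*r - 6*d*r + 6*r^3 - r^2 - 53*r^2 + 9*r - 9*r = 6*r^3 + r^2*(-36*d - 54)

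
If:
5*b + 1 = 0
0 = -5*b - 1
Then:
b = -1/5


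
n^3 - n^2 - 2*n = n*(n - 2)*(n + 1)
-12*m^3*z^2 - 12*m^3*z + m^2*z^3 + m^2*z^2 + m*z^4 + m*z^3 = z*(-3*m + z)*(4*m + z)*(m*z + m)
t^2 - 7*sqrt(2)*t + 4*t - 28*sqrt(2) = (t + 4)*(t - 7*sqrt(2))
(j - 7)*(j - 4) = j^2 - 11*j + 28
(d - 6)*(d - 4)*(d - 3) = d^3 - 13*d^2 + 54*d - 72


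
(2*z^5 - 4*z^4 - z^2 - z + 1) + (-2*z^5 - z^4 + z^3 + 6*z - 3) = -5*z^4 + z^3 - z^2 + 5*z - 2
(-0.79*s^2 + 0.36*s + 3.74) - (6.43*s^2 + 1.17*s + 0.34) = -7.22*s^2 - 0.81*s + 3.4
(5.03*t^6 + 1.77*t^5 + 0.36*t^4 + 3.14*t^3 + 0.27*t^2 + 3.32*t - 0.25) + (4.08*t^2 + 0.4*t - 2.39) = 5.03*t^6 + 1.77*t^5 + 0.36*t^4 + 3.14*t^3 + 4.35*t^2 + 3.72*t - 2.64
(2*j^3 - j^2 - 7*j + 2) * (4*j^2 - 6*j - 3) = 8*j^5 - 16*j^4 - 28*j^3 + 53*j^2 + 9*j - 6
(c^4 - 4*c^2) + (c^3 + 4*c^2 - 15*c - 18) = c^4 + c^3 - 15*c - 18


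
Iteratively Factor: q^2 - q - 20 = (q + 4)*(q - 5)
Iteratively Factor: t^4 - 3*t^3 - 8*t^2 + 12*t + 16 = (t - 4)*(t^3 + t^2 - 4*t - 4) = (t - 4)*(t - 2)*(t^2 + 3*t + 2) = (t - 4)*(t - 2)*(t + 1)*(t + 2)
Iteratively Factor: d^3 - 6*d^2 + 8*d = (d - 2)*(d^2 - 4*d) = d*(d - 2)*(d - 4)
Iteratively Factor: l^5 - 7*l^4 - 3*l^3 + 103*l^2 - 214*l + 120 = (l - 2)*(l^4 - 5*l^3 - 13*l^2 + 77*l - 60) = (l - 2)*(l + 4)*(l^3 - 9*l^2 + 23*l - 15) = (l - 2)*(l - 1)*(l + 4)*(l^2 - 8*l + 15) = (l - 3)*(l - 2)*(l - 1)*(l + 4)*(l - 5)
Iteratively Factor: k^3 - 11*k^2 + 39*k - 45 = (k - 5)*(k^2 - 6*k + 9) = (k - 5)*(k - 3)*(k - 3)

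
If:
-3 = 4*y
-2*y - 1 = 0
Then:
No Solution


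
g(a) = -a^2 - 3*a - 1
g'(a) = -2*a - 3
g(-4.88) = -10.17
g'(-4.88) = 6.76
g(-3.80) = -4.04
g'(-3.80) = 4.60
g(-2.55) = 0.15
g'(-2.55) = 2.10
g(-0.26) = -0.29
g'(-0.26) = -2.48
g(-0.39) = 0.02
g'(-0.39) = -2.22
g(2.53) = -14.99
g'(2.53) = -8.06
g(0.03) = -1.09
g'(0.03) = -3.06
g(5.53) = -48.17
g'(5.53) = -14.06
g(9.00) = -109.00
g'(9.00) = -21.00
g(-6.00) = -19.00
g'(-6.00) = 9.00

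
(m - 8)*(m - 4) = m^2 - 12*m + 32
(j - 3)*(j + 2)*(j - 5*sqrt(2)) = j^3 - 5*sqrt(2)*j^2 - j^2 - 6*j + 5*sqrt(2)*j + 30*sqrt(2)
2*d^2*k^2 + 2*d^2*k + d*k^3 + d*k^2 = k*(2*d + k)*(d*k + d)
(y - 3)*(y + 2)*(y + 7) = y^3 + 6*y^2 - 13*y - 42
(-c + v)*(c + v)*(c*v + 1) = -c^3*v - c^2 + c*v^3 + v^2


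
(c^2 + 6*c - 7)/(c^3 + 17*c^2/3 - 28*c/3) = 3*(c - 1)/(c*(3*c - 4))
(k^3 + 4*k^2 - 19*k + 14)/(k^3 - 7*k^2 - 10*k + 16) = (k^2 + 5*k - 14)/(k^2 - 6*k - 16)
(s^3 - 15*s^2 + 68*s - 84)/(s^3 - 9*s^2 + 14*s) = (s - 6)/s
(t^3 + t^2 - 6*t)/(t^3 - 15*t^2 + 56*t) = (t^2 + t - 6)/(t^2 - 15*t + 56)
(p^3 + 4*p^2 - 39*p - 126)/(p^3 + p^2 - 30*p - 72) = (p + 7)/(p + 4)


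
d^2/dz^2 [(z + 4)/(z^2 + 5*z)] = 2*(-3*z*(z + 3)*(z + 5) + (z + 4)*(2*z + 5)^2)/(z^3*(z + 5)^3)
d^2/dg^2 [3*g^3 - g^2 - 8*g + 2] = 18*g - 2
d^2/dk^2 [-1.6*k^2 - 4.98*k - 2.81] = -3.20000000000000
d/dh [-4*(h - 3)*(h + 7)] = -8*h - 16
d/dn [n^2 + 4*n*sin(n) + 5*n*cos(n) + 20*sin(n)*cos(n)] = -5*n*sin(n) + 4*n*cos(n) + 2*n + 4*sin(n) + 5*cos(n) + 20*cos(2*n)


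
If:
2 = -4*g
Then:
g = -1/2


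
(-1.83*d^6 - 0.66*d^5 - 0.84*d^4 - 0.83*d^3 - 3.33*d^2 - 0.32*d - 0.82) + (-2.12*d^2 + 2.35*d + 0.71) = -1.83*d^6 - 0.66*d^5 - 0.84*d^4 - 0.83*d^3 - 5.45*d^2 + 2.03*d - 0.11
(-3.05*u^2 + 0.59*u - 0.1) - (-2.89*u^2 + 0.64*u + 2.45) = -0.16*u^2 - 0.05*u - 2.55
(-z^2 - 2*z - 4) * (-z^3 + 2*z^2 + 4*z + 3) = z^5 - 4*z^3 - 19*z^2 - 22*z - 12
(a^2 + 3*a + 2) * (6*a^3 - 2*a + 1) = 6*a^5 + 18*a^4 + 10*a^3 - 5*a^2 - a + 2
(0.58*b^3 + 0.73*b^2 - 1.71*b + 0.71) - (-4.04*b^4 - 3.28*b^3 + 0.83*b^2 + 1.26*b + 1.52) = 4.04*b^4 + 3.86*b^3 - 0.1*b^2 - 2.97*b - 0.81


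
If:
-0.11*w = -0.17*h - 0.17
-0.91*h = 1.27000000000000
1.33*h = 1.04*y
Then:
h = -1.40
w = -0.61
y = -1.78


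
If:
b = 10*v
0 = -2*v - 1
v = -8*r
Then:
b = -5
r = 1/16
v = -1/2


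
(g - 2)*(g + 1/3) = g^2 - 5*g/3 - 2/3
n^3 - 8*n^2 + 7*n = n*(n - 7)*(n - 1)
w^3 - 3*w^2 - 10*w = w*(w - 5)*(w + 2)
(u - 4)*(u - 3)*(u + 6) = u^3 - u^2 - 30*u + 72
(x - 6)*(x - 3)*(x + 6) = x^3 - 3*x^2 - 36*x + 108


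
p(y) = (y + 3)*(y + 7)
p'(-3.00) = 4.00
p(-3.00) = 0.00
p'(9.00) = 28.00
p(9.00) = 192.00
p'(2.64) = 15.28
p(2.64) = 54.37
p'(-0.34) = 9.32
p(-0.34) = 17.72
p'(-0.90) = 8.20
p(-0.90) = 12.81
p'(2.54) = 15.08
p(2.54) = 52.85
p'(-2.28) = 5.44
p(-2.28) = 3.40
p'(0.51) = 11.02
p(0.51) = 26.36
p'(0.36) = 10.72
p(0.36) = 24.73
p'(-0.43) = 9.14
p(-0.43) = 16.88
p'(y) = 2*y + 10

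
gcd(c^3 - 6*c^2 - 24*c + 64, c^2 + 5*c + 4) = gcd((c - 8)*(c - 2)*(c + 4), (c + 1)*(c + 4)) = c + 4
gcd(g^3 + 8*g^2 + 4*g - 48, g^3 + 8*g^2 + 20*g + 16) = g + 4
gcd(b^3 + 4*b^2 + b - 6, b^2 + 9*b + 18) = b + 3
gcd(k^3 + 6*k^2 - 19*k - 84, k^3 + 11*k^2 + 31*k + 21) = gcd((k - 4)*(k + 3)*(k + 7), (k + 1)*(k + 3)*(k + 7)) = k^2 + 10*k + 21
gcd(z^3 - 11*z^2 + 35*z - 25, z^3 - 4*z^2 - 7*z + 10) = z^2 - 6*z + 5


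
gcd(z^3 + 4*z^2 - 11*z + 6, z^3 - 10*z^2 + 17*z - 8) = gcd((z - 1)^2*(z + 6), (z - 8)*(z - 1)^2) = z^2 - 2*z + 1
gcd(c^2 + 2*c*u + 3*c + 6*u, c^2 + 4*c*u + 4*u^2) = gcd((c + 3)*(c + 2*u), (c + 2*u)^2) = c + 2*u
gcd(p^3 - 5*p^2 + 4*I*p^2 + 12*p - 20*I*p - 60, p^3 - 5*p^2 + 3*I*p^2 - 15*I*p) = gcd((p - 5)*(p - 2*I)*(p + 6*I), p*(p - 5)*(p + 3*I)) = p - 5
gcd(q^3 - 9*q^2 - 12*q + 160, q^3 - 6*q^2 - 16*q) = q - 8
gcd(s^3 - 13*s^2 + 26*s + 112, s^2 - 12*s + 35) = s - 7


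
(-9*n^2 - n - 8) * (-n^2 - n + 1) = 9*n^4 + 10*n^3 + 7*n - 8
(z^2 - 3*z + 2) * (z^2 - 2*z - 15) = z^4 - 5*z^3 - 7*z^2 + 41*z - 30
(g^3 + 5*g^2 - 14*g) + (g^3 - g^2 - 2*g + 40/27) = 2*g^3 + 4*g^2 - 16*g + 40/27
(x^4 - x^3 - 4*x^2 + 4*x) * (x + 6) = x^5 + 5*x^4 - 10*x^3 - 20*x^2 + 24*x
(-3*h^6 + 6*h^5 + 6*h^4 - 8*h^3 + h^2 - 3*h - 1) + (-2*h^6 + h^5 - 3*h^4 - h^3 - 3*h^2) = -5*h^6 + 7*h^5 + 3*h^4 - 9*h^3 - 2*h^2 - 3*h - 1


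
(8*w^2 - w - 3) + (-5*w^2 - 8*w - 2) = 3*w^2 - 9*w - 5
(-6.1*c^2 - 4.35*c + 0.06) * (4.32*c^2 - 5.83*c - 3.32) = -26.352*c^4 + 16.771*c^3 + 45.8717*c^2 + 14.0922*c - 0.1992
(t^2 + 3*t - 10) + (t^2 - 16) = 2*t^2 + 3*t - 26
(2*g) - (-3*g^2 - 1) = 3*g^2 + 2*g + 1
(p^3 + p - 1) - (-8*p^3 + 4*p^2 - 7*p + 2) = 9*p^3 - 4*p^2 + 8*p - 3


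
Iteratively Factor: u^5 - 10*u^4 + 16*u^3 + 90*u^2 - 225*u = (u)*(u^4 - 10*u^3 + 16*u^2 + 90*u - 225) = u*(u - 3)*(u^3 - 7*u^2 - 5*u + 75) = u*(u - 5)*(u - 3)*(u^2 - 2*u - 15) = u*(u - 5)^2*(u - 3)*(u + 3)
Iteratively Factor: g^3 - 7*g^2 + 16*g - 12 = (g - 3)*(g^2 - 4*g + 4) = (g - 3)*(g - 2)*(g - 2)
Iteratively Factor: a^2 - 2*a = (a - 2)*(a)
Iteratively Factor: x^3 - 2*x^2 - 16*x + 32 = (x - 2)*(x^2 - 16) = (x - 2)*(x + 4)*(x - 4)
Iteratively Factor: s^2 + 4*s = (s)*(s + 4)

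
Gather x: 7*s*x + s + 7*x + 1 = s + x*(7*s + 7) + 1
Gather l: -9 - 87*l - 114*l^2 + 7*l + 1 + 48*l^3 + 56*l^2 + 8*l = 48*l^3 - 58*l^2 - 72*l - 8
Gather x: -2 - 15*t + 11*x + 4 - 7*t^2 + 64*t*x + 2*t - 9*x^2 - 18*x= -7*t^2 - 13*t - 9*x^2 + x*(64*t - 7) + 2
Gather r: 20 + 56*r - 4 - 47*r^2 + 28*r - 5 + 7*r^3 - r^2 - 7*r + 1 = 7*r^3 - 48*r^2 + 77*r + 12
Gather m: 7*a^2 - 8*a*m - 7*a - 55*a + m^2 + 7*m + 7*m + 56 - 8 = 7*a^2 - 62*a + m^2 + m*(14 - 8*a) + 48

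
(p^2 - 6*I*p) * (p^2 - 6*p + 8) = p^4 - 6*p^3 - 6*I*p^3 + 8*p^2 + 36*I*p^2 - 48*I*p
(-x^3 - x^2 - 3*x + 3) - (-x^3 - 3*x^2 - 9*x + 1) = 2*x^2 + 6*x + 2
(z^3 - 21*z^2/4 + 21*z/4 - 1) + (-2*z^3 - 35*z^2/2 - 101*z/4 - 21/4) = -z^3 - 91*z^2/4 - 20*z - 25/4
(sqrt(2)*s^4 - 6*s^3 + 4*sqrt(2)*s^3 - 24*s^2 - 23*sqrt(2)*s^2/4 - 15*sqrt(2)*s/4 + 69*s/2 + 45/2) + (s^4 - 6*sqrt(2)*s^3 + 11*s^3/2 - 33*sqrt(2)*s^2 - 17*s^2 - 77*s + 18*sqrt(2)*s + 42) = s^4 + sqrt(2)*s^4 - 2*sqrt(2)*s^3 - s^3/2 - 155*sqrt(2)*s^2/4 - 41*s^2 - 85*s/2 + 57*sqrt(2)*s/4 + 129/2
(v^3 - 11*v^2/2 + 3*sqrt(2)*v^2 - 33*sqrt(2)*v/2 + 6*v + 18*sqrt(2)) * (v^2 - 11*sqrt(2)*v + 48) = v^5 - 8*sqrt(2)*v^4 - 11*v^4/2 - 12*v^3 + 44*sqrt(2)*v^3 + 99*v^2 + 96*sqrt(2)*v^2 - 792*sqrt(2)*v - 108*v + 864*sqrt(2)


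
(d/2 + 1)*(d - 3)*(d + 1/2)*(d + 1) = d^4/2 + d^3/4 - 7*d^2/2 - 19*d/4 - 3/2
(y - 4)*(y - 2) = y^2 - 6*y + 8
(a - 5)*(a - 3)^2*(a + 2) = a^4 - 9*a^3 + 17*a^2 + 33*a - 90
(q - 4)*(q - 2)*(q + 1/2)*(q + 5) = q^4 - q^3/2 - 45*q^2/2 + 29*q + 20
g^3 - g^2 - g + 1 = (g - 1)^2*(g + 1)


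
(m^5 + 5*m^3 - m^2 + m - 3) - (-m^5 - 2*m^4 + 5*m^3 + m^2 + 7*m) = 2*m^5 + 2*m^4 - 2*m^2 - 6*m - 3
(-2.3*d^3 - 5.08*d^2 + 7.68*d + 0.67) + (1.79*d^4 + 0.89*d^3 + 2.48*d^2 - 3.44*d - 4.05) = 1.79*d^4 - 1.41*d^3 - 2.6*d^2 + 4.24*d - 3.38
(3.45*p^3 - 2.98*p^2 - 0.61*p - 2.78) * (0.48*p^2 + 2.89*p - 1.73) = 1.656*p^5 + 8.5401*p^4 - 14.8735*p^3 + 2.0581*p^2 - 6.9789*p + 4.8094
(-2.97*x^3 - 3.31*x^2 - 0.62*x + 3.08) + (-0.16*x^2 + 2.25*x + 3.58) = -2.97*x^3 - 3.47*x^2 + 1.63*x + 6.66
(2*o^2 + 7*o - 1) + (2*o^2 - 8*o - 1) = 4*o^2 - o - 2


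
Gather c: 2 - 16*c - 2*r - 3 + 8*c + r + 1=-8*c - r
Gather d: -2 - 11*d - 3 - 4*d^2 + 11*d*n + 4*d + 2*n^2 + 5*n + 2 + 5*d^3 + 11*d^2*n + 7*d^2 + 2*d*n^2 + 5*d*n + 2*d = 5*d^3 + d^2*(11*n + 3) + d*(2*n^2 + 16*n - 5) + 2*n^2 + 5*n - 3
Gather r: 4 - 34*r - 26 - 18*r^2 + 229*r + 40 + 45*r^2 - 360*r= 27*r^2 - 165*r + 18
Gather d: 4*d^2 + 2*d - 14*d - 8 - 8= 4*d^2 - 12*d - 16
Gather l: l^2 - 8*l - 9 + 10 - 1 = l^2 - 8*l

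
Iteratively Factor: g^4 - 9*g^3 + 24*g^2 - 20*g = (g - 2)*(g^3 - 7*g^2 + 10*g) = (g - 5)*(g - 2)*(g^2 - 2*g) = (g - 5)*(g - 2)^2*(g)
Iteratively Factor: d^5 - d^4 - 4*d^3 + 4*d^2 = (d - 2)*(d^4 + d^3 - 2*d^2) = d*(d - 2)*(d^3 + d^2 - 2*d) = d^2*(d - 2)*(d^2 + d - 2) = d^2*(d - 2)*(d + 2)*(d - 1)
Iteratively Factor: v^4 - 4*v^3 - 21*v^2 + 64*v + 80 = (v - 4)*(v^3 - 21*v - 20) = (v - 5)*(v - 4)*(v^2 + 5*v + 4) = (v - 5)*(v - 4)*(v + 4)*(v + 1)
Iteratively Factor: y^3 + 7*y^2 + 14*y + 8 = (y + 2)*(y^2 + 5*y + 4) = (y + 2)*(y + 4)*(y + 1)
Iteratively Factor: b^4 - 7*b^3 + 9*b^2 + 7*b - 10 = (b + 1)*(b^3 - 8*b^2 + 17*b - 10) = (b - 5)*(b + 1)*(b^2 - 3*b + 2) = (b - 5)*(b - 1)*(b + 1)*(b - 2)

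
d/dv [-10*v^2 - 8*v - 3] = -20*v - 8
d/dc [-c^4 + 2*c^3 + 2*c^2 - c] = -4*c^3 + 6*c^2 + 4*c - 1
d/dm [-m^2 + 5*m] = 5 - 2*m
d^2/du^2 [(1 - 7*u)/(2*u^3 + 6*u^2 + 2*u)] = (-21*u^5 - 57*u^4 - 32*u^3 + 30*u^2 + 9*u + 1)/(u^3*(u^6 + 9*u^5 + 30*u^4 + 45*u^3 + 30*u^2 + 9*u + 1))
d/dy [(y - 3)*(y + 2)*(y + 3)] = 3*y^2 + 4*y - 9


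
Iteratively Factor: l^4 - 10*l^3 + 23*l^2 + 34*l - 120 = (l - 3)*(l^3 - 7*l^2 + 2*l + 40) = (l - 3)*(l + 2)*(l^2 - 9*l + 20) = (l - 5)*(l - 3)*(l + 2)*(l - 4)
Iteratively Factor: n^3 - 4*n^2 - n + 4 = (n + 1)*(n^2 - 5*n + 4) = (n - 1)*(n + 1)*(n - 4)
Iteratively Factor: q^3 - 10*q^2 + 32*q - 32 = (q - 4)*(q^2 - 6*q + 8) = (q - 4)*(q - 2)*(q - 4)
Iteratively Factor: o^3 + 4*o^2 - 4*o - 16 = (o + 2)*(o^2 + 2*o - 8) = (o + 2)*(o + 4)*(o - 2)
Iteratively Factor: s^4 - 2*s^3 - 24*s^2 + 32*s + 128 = (s + 2)*(s^3 - 4*s^2 - 16*s + 64) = (s - 4)*(s + 2)*(s^2 - 16) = (s - 4)^2*(s + 2)*(s + 4)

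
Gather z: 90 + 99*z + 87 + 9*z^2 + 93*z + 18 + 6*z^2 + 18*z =15*z^2 + 210*z + 195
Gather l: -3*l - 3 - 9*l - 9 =-12*l - 12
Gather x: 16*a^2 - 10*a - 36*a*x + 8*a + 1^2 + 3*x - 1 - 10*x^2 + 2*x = 16*a^2 - 2*a - 10*x^2 + x*(5 - 36*a)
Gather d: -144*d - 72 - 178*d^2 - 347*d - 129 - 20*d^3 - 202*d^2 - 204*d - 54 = -20*d^3 - 380*d^2 - 695*d - 255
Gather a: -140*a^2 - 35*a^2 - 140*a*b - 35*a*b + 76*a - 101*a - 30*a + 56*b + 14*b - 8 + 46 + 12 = -175*a^2 + a*(-175*b - 55) + 70*b + 50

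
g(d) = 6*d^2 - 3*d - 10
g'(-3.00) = -39.00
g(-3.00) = 53.00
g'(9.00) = 105.00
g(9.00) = 449.00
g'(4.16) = 46.92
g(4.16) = 81.35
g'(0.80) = 6.60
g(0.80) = -8.56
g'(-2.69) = -35.28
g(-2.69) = 41.49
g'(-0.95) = -14.40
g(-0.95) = -1.74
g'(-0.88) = -13.56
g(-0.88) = -2.71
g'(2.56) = 27.72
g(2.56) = 21.64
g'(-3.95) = -50.40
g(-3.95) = 95.46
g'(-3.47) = -44.64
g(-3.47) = 72.66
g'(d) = 12*d - 3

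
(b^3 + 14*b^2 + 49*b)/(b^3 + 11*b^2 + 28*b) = (b + 7)/(b + 4)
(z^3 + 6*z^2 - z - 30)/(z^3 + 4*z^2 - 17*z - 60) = (z - 2)/(z - 4)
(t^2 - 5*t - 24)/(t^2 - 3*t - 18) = (t - 8)/(t - 6)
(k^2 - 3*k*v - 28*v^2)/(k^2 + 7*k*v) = (k^2 - 3*k*v - 28*v^2)/(k*(k + 7*v))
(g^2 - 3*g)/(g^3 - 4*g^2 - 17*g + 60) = g/(g^2 - g - 20)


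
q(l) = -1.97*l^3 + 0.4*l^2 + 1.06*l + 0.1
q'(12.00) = -840.38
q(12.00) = -3333.74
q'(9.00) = -470.45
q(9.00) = -1394.09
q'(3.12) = -53.97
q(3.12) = -52.53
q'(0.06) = 1.09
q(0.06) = 0.16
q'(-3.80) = -87.32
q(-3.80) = 109.95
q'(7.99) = -369.84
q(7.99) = -970.76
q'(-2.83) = -48.54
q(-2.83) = 44.95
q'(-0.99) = -5.52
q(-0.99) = 1.35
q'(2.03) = -21.67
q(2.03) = -12.58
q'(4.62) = -121.39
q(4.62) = -180.73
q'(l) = -5.91*l^2 + 0.8*l + 1.06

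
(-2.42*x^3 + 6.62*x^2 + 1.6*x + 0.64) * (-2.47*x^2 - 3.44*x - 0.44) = 5.9774*x^5 - 8.0266*x^4 - 25.66*x^3 - 9.9976*x^2 - 2.9056*x - 0.2816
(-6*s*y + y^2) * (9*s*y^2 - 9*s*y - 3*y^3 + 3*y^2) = -54*s^2*y^3 + 54*s^2*y^2 + 27*s*y^4 - 27*s*y^3 - 3*y^5 + 3*y^4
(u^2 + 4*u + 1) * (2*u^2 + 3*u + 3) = 2*u^4 + 11*u^3 + 17*u^2 + 15*u + 3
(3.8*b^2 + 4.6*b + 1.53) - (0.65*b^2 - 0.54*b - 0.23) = 3.15*b^2 + 5.14*b + 1.76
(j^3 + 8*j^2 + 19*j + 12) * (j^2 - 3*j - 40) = j^5 + 5*j^4 - 45*j^3 - 365*j^2 - 796*j - 480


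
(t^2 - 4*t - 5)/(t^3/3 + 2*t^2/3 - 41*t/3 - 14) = 3*(t - 5)/(t^2 + t - 42)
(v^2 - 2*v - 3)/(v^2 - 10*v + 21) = (v + 1)/(v - 7)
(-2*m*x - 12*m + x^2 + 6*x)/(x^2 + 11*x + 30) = (-2*m + x)/(x + 5)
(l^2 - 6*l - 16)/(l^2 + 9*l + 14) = (l - 8)/(l + 7)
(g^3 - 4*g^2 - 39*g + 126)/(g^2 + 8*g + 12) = (g^2 - 10*g + 21)/(g + 2)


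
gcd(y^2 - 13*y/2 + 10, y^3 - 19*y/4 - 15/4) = y - 5/2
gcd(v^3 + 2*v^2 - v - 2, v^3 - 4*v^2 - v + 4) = v^2 - 1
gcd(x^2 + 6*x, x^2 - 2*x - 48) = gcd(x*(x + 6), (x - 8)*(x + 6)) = x + 6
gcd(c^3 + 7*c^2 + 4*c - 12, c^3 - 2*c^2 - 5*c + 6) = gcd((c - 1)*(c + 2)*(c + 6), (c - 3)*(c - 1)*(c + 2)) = c^2 + c - 2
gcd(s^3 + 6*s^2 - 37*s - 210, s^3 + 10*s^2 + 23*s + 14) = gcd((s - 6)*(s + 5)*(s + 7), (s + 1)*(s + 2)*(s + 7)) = s + 7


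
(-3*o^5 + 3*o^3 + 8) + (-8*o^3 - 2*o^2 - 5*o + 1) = -3*o^5 - 5*o^3 - 2*o^2 - 5*o + 9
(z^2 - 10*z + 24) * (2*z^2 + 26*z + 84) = 2*z^4 + 6*z^3 - 128*z^2 - 216*z + 2016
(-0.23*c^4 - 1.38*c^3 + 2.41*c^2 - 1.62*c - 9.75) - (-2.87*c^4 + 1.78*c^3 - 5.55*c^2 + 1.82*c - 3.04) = 2.64*c^4 - 3.16*c^3 + 7.96*c^2 - 3.44*c - 6.71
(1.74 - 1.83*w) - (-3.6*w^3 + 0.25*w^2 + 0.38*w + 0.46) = 3.6*w^3 - 0.25*w^2 - 2.21*w + 1.28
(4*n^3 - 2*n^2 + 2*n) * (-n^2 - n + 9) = -4*n^5 - 2*n^4 + 36*n^3 - 20*n^2 + 18*n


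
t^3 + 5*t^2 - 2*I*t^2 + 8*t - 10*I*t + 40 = (t + 5)*(t - 4*I)*(t + 2*I)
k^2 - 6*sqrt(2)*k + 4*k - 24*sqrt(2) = (k + 4)*(k - 6*sqrt(2))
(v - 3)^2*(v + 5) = v^3 - v^2 - 21*v + 45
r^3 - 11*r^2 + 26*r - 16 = (r - 8)*(r - 2)*(r - 1)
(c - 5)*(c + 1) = c^2 - 4*c - 5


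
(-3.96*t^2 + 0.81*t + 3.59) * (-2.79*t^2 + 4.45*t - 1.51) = 11.0484*t^4 - 19.8819*t^3 - 0.432*t^2 + 14.7524*t - 5.4209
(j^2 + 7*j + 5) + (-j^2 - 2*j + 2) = 5*j + 7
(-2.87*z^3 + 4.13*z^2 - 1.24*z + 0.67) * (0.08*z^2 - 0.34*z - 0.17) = -0.2296*z^5 + 1.3062*z^4 - 1.0155*z^3 - 0.2269*z^2 - 0.017*z - 0.1139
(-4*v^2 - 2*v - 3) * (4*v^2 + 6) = -16*v^4 - 8*v^3 - 36*v^2 - 12*v - 18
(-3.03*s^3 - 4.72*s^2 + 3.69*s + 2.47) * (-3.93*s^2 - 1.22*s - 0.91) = 11.9079*s^5 + 22.2462*s^4 - 5.986*s^3 - 9.9137*s^2 - 6.3713*s - 2.2477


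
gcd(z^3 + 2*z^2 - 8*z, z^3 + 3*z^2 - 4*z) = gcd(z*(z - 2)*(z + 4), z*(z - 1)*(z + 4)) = z^2 + 4*z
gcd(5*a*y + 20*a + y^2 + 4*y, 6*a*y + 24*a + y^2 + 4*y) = y + 4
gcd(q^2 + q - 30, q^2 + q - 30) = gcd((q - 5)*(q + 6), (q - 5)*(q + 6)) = q^2 + q - 30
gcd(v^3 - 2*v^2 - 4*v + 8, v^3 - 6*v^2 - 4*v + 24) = v^2 - 4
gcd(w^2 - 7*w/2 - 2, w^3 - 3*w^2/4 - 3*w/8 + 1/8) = w + 1/2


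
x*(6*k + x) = 6*k*x + x^2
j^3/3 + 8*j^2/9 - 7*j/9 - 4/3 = (j/3 + 1)*(j - 4/3)*(j + 1)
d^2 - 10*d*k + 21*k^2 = (d - 7*k)*(d - 3*k)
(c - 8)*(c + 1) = c^2 - 7*c - 8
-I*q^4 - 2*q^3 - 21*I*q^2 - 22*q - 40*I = (q - 5*I)*(q - 2*I)*(q + 4*I)*(-I*q + 1)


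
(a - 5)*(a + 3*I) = a^2 - 5*a + 3*I*a - 15*I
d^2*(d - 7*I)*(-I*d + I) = -I*d^4 - 7*d^3 + I*d^3 + 7*d^2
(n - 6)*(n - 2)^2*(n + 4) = n^4 - 6*n^3 - 12*n^2 + 88*n - 96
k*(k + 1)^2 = k^3 + 2*k^2 + k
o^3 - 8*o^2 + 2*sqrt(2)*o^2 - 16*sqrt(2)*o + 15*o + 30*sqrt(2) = (o - 5)*(o - 3)*(o + 2*sqrt(2))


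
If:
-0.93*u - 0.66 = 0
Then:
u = -0.71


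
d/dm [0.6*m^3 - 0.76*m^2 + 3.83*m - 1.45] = 1.8*m^2 - 1.52*m + 3.83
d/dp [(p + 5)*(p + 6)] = 2*p + 11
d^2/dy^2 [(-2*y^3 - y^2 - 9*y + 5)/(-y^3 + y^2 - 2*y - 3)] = 2*(3*y^6 + 15*y^5 - 99*y^4 + 26*y^3 - 162*y^2 + 210*y - 80)/(y^9 - 3*y^8 + 9*y^7 - 4*y^6 + 33*y^4 - y^3 + 9*y^2 + 54*y + 27)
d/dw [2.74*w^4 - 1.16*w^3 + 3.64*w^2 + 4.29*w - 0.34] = 10.96*w^3 - 3.48*w^2 + 7.28*w + 4.29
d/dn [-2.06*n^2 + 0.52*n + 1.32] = 0.52 - 4.12*n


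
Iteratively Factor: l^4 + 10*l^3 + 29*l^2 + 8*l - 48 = (l + 4)*(l^3 + 6*l^2 + 5*l - 12) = (l + 4)^2*(l^2 + 2*l - 3) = (l - 1)*(l + 4)^2*(l + 3)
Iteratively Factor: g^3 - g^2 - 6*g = (g + 2)*(g^2 - 3*g) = g*(g + 2)*(g - 3)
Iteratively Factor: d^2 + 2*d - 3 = (d - 1)*(d + 3)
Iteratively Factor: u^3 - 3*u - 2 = (u - 2)*(u^2 + 2*u + 1) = (u - 2)*(u + 1)*(u + 1)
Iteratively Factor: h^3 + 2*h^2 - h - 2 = (h - 1)*(h^2 + 3*h + 2) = (h - 1)*(h + 1)*(h + 2)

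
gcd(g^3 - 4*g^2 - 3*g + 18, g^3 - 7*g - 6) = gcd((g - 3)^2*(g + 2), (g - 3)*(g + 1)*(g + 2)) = g^2 - g - 6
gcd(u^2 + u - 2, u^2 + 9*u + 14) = u + 2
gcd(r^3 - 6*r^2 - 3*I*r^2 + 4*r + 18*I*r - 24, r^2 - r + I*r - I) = r + I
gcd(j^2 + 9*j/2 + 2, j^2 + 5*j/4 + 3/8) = j + 1/2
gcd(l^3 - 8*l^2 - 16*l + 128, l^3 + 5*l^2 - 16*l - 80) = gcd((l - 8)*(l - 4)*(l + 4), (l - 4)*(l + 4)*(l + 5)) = l^2 - 16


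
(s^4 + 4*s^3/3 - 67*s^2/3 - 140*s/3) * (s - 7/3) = s^5 - s^4 - 229*s^3/9 + 49*s^2/9 + 980*s/9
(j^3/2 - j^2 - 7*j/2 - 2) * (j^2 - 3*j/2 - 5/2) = j^5/2 - 7*j^4/4 - 13*j^3/4 + 23*j^2/4 + 47*j/4 + 5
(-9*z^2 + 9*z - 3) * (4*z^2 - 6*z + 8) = -36*z^4 + 90*z^3 - 138*z^2 + 90*z - 24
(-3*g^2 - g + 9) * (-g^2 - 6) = 3*g^4 + g^3 + 9*g^2 + 6*g - 54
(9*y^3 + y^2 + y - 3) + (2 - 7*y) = 9*y^3 + y^2 - 6*y - 1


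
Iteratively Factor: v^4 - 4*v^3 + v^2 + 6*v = (v)*(v^3 - 4*v^2 + v + 6) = v*(v - 3)*(v^2 - v - 2) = v*(v - 3)*(v + 1)*(v - 2)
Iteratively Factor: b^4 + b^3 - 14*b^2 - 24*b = (b)*(b^3 + b^2 - 14*b - 24) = b*(b + 2)*(b^2 - b - 12) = b*(b + 2)*(b + 3)*(b - 4)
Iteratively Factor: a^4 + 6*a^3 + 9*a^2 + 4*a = (a + 4)*(a^3 + 2*a^2 + a) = (a + 1)*(a + 4)*(a^2 + a) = (a + 1)^2*(a + 4)*(a)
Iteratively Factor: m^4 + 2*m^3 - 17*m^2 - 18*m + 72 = (m + 4)*(m^3 - 2*m^2 - 9*m + 18) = (m + 3)*(m + 4)*(m^2 - 5*m + 6) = (m - 2)*(m + 3)*(m + 4)*(m - 3)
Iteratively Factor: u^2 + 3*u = (u)*(u + 3)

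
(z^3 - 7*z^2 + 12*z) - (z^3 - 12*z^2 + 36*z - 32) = 5*z^2 - 24*z + 32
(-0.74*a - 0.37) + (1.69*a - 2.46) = 0.95*a - 2.83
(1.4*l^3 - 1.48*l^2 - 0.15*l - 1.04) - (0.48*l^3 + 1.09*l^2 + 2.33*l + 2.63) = 0.92*l^3 - 2.57*l^2 - 2.48*l - 3.67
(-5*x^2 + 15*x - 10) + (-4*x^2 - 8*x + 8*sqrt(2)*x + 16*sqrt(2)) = -9*x^2 + 7*x + 8*sqrt(2)*x - 10 + 16*sqrt(2)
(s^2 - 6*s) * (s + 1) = s^3 - 5*s^2 - 6*s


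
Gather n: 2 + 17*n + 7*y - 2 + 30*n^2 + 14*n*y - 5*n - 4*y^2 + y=30*n^2 + n*(14*y + 12) - 4*y^2 + 8*y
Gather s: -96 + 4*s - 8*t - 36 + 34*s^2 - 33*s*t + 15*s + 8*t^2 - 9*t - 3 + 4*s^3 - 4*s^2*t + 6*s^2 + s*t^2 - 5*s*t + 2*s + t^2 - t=4*s^3 + s^2*(40 - 4*t) + s*(t^2 - 38*t + 21) + 9*t^2 - 18*t - 135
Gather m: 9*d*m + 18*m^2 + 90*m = 18*m^2 + m*(9*d + 90)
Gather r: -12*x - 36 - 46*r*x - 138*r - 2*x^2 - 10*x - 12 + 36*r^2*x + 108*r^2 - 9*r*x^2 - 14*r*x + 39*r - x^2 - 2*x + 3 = r^2*(36*x + 108) + r*(-9*x^2 - 60*x - 99) - 3*x^2 - 24*x - 45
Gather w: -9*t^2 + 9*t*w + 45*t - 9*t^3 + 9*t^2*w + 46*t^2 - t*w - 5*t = -9*t^3 + 37*t^2 + 40*t + w*(9*t^2 + 8*t)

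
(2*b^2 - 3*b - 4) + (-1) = 2*b^2 - 3*b - 5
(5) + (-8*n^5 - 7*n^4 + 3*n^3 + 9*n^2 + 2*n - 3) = -8*n^5 - 7*n^4 + 3*n^3 + 9*n^2 + 2*n + 2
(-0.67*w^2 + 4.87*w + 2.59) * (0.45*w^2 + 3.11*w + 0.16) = -0.3015*w^4 + 0.1078*w^3 + 16.204*w^2 + 8.8341*w + 0.4144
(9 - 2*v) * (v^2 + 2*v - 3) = -2*v^3 + 5*v^2 + 24*v - 27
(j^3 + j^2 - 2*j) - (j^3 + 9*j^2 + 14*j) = -8*j^2 - 16*j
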